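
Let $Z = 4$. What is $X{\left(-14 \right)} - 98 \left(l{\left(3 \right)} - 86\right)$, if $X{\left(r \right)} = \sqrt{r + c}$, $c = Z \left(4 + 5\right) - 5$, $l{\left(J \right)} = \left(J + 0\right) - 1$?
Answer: $8232 + \sqrt{17} \approx 8236.1$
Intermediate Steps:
$l{\left(J \right)} = -1 + J$ ($l{\left(J \right)} = J - 1 = -1 + J$)
$c = 31$ ($c = 4 \left(4 + 5\right) - 5 = 4 \cdot 9 - 5 = 36 - 5 = 31$)
$X{\left(r \right)} = \sqrt{31 + r}$ ($X{\left(r \right)} = \sqrt{r + 31} = \sqrt{31 + r}$)
$X{\left(-14 \right)} - 98 \left(l{\left(3 \right)} - 86\right) = \sqrt{31 - 14} - 98 \left(\left(-1 + 3\right) - 86\right) = \sqrt{17} - 98 \left(2 - 86\right) = \sqrt{17} - 98 \left(-84\right) = \sqrt{17} - -8232 = \sqrt{17} + 8232 = 8232 + \sqrt{17}$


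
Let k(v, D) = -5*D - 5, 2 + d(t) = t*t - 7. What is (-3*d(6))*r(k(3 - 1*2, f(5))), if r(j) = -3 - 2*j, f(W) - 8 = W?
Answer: -11097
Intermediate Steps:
f(W) = 8 + W
d(t) = -9 + t² (d(t) = -2 + (t*t - 7) = -2 + (t² - 7) = -2 + (-7 + t²) = -9 + t²)
k(v, D) = -5 - 5*D
(-3*d(6))*r(k(3 - 1*2, f(5))) = (-3*(-9 + 6²))*(-3 - 2*(-5 - 5*(8 + 5))) = (-3*(-9 + 36))*(-3 - 2*(-5 - 5*13)) = (-3*27)*(-3 - 2*(-5 - 65)) = -81*(-3 - 2*(-70)) = -81*(-3 + 140) = -81*137 = -11097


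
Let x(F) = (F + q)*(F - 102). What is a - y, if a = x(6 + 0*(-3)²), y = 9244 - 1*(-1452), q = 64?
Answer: -17416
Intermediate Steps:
y = 10696 (y = 9244 + 1452 = 10696)
x(F) = (-102 + F)*(64 + F) (x(F) = (F + 64)*(F - 102) = (64 + F)*(-102 + F) = (-102 + F)*(64 + F))
a = -6720 (a = -6528 + (6 + 0*(-3)²)² - 38*(6 + 0*(-3)²) = -6528 + (6 + 0*9)² - 38*(6 + 0*9) = -6528 + (6 + 0)² - 38*(6 + 0) = -6528 + 6² - 38*6 = -6528 + 36 - 228 = -6720)
a - y = -6720 - 1*10696 = -6720 - 10696 = -17416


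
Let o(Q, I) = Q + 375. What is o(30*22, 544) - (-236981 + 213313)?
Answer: 24703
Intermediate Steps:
o(Q, I) = 375 + Q
o(30*22, 544) - (-236981 + 213313) = (375 + 30*22) - (-236981 + 213313) = (375 + 660) - 1*(-23668) = 1035 + 23668 = 24703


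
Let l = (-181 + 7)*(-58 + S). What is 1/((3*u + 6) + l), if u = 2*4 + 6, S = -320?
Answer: 1/65820 ≈ 1.5193e-5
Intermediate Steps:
u = 14 (u = 8 + 6 = 14)
l = 65772 (l = (-181 + 7)*(-58 - 320) = -174*(-378) = 65772)
1/((3*u + 6) + l) = 1/((3*14 + 6) + 65772) = 1/((42 + 6) + 65772) = 1/(48 + 65772) = 1/65820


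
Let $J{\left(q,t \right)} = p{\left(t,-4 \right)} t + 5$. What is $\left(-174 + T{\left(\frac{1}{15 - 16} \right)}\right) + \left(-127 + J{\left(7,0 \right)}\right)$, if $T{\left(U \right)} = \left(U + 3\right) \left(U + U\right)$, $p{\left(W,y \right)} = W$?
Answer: $-300$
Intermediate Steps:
$T{\left(U \right)} = 2 U \left(3 + U\right)$ ($T{\left(U \right)} = \left(3 + U\right) 2 U = 2 U \left(3 + U\right)$)
$J{\left(q,t \right)} = 5 + t^{2}$ ($J{\left(q,t \right)} = t t + 5 = t^{2} + 5 = 5 + t^{2}$)
$\left(-174 + T{\left(\frac{1}{15 - 16} \right)}\right) + \left(-127 + J{\left(7,0 \right)}\right) = \left(-174 + \frac{2 \left(3 + \frac{1}{15 - 16}\right)}{15 - 16}\right) - \left(122 + 0\right) = \left(-174 + \frac{2 \left(3 + \frac{1}{-1}\right)}{-1}\right) + \left(-127 + \left(5 + 0\right)\right) = \left(-174 + 2 \left(-1\right) \left(3 - 1\right)\right) + \left(-127 + 5\right) = \left(-174 + 2 \left(-1\right) 2\right) - 122 = \left(-174 - 4\right) - 122 = -178 - 122 = -300$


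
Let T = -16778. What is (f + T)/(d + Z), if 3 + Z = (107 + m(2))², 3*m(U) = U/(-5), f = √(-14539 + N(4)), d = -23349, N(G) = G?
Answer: 3775050/2684591 - 675*I*√1615/2684591 ≈ 1.4062 - 0.010104*I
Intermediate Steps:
f = 3*I*√1615 (f = √(-14539 + 4) = √(-14535) = 3*I*√1615 ≈ 120.56*I)
m(U) = -U/15 (m(U) = (U/(-5))/3 = (U*(-⅕))/3 = (-U/5)/3 = -U/15)
Z = 2568934/225 (Z = -3 + (107 - 1/15*2)² = -3 + (107 - 2/15)² = -3 + (1603/15)² = -3 + 2569609/225 = 2568934/225 ≈ 11417.)
(f + T)/(d + Z) = (3*I*√1615 - 16778)/(-23349 + 2568934/225) = (-16778 + 3*I*√1615)/(-2684591/225) = (-16778 + 3*I*√1615)*(-225/2684591) = 3775050/2684591 - 675*I*√1615/2684591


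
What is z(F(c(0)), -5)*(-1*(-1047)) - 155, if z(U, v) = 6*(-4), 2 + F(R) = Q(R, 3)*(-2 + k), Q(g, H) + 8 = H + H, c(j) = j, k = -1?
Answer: -25283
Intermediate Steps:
Q(g, H) = -8 + 2*H (Q(g, H) = -8 + (H + H) = -8 + 2*H)
F(R) = 4 (F(R) = -2 + (-8 + 2*3)*(-2 - 1) = -2 + (-8 + 6)*(-3) = -2 - 2*(-3) = -2 + 6 = 4)
z(U, v) = -24
z(F(c(0)), -5)*(-1*(-1047)) - 155 = -(-24)*(-1047) - 155 = -24*1047 - 155 = -25128 - 155 = -25283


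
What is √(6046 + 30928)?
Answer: √36974 ≈ 192.29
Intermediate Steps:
√(6046 + 30928) = √36974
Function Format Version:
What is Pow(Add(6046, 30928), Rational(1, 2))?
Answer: Pow(36974, Rational(1, 2)) ≈ 192.29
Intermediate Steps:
Pow(Add(6046, 30928), Rational(1, 2)) = Pow(36974, Rational(1, 2))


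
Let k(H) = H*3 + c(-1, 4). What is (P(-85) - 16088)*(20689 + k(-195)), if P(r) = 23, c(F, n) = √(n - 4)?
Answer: -322970760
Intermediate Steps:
c(F, n) = √(-4 + n)
k(H) = 3*H (k(H) = H*3 + √(-4 + 4) = 3*H + √0 = 3*H + 0 = 3*H)
(P(-85) - 16088)*(20689 + k(-195)) = (23 - 16088)*(20689 + 3*(-195)) = -16065*(20689 - 585) = -16065*20104 = -322970760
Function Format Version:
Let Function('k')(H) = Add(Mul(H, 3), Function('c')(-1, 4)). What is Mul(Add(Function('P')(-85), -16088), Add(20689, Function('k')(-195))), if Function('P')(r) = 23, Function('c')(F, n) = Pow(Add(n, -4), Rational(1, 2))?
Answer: -322970760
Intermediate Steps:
Function('c')(F, n) = Pow(Add(-4, n), Rational(1, 2))
Function('k')(H) = Mul(3, H) (Function('k')(H) = Add(Mul(H, 3), Pow(Add(-4, 4), Rational(1, 2))) = Add(Mul(3, H), Pow(0, Rational(1, 2))) = Add(Mul(3, H), 0) = Mul(3, H))
Mul(Add(Function('P')(-85), -16088), Add(20689, Function('k')(-195))) = Mul(Add(23, -16088), Add(20689, Mul(3, -195))) = Mul(-16065, Add(20689, -585)) = Mul(-16065, 20104) = -322970760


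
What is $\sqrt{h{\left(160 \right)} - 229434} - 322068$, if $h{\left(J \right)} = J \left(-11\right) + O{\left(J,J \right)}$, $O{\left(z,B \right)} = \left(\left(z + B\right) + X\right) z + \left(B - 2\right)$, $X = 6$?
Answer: $-322068 + 2 i \sqrt{44719} \approx -3.2207 \cdot 10^{5} + 422.94 i$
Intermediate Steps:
$O{\left(z,B \right)} = -2 + B + z \left(6 + B + z\right)$ ($O{\left(z,B \right)} = \left(\left(z + B\right) + 6\right) z + \left(B - 2\right) = \left(\left(B + z\right) + 6\right) z + \left(B - 2\right) = \left(6 + B + z\right) z + \left(-2 + B\right) = z \left(6 + B + z\right) + \left(-2 + B\right) = -2 + B + z \left(6 + B + z\right)$)
$h{\left(J \right)} = -2 - 4 J + 2 J^{2}$ ($h{\left(J \right)} = J \left(-11\right) + \left(-2 + J + J^{2} + 6 J + J J\right) = - 11 J + \left(-2 + J + J^{2} + 6 J + J^{2}\right) = - 11 J + \left(-2 + 2 J^{2} + 7 J\right) = -2 - 4 J + 2 J^{2}$)
$\sqrt{h{\left(160 \right)} - 229434} - 322068 = \sqrt{\left(-2 - 640 + 2 \cdot 160^{2}\right) - 229434} - 322068 = \sqrt{\left(-2 - 640 + 2 \cdot 25600\right) - 229434} - 322068 = \sqrt{\left(-2 - 640 + 51200\right) - 229434} - 322068 = \sqrt{50558 - 229434} - 322068 = \sqrt{-178876} - 322068 = 2 i \sqrt{44719} - 322068 = -322068 + 2 i \sqrt{44719}$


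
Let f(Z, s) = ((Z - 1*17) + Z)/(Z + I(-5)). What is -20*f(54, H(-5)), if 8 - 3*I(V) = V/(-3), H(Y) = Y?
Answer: -3276/101 ≈ -32.436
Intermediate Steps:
I(V) = 8/3 + V/9 (I(V) = 8/3 - V/(3*(-3)) = 8/3 - V*(-1)/(3*3) = 8/3 - (-1)*V/9 = 8/3 + V/9)
f(Z, s) = (-17 + 2*Z)/(19/9 + Z) (f(Z, s) = ((Z - 1*17) + Z)/(Z + (8/3 + (⅑)*(-5))) = ((Z - 17) + Z)/(Z + (8/3 - 5/9)) = ((-17 + Z) + Z)/(Z + 19/9) = (-17 + 2*Z)/(19/9 + Z))
-20*f(54, H(-5)) = -180*(-17 + 2*54)/(19 + 9*54) = -180*(-17 + 108)/(19 + 486) = -180*91/505 = -20*819/505 = -3276/101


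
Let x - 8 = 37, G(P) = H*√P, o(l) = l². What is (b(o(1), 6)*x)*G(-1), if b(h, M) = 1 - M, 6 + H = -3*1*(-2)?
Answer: 0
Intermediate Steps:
H = 0 (H = -6 - 3*1*(-2) = -6 - 3*(-2) = -6 + 6 = 0)
G(P) = 0 (G(P) = 0*√P = 0)
x = 45 (x = 8 + 37 = 45)
(b(o(1), 6)*x)*G(-1) = ((1 - 1*6)*45)*0 = ((1 - 6)*45)*0 = -5*45*0 = -225*0 = 0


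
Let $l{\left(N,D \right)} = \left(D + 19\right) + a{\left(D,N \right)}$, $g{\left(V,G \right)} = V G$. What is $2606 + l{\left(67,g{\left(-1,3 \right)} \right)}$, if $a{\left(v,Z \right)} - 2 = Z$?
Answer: $2691$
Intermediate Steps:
$a{\left(v,Z \right)} = 2 + Z$
$g{\left(V,G \right)} = G V$
$l{\left(N,D \right)} = 21 + D + N$ ($l{\left(N,D \right)} = \left(D + 19\right) + \left(2 + N\right) = \left(19 + D\right) + \left(2 + N\right) = 21 + D + N$)
$2606 + l{\left(67,g{\left(-1,3 \right)} \right)} = 2606 + \left(21 + 3 \left(-1\right) + 67\right) = 2606 + \left(21 - 3 + 67\right) = 2606 + 85 = 2691$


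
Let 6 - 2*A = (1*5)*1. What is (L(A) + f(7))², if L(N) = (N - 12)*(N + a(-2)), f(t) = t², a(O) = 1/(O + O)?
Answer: 136161/64 ≈ 2127.5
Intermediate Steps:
a(O) = 1/(2*O)
A = ½ (A = 3 - 1*5/2 = 3 - 5/2 = ½ ≈ 0.50000)
L(N) = (-12 + N)*(-¼ + N) (L(N) = (N - 12)*(N + (½)/(-2)) = (-12 + N)*(N + (½)*(-½)) = (-12 + N)*(N - ¼) = (-12 + N)*(-¼ + N))
(L(A) + f(7))² = ((3 + (½)² - 49/4*½) + 7²)² = ((3 + ¼ - 49/8) + 49)² = (-23/8 + 49)² = (369/8)² = 136161/64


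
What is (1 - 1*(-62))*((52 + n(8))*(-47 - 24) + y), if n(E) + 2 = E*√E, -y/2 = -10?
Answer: -222390 - 71568*√2 ≈ -3.2360e+5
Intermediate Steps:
y = 20 (y = -2*(-10) = 20)
n(E) = -2 + E^(3/2) (n(E) = -2 + E*√E = -2 + E^(3/2))
(1 - 1*(-62))*((52 + n(8))*(-47 - 24) + y) = (1 - 1*(-62))*((52 + (-2 + 8^(3/2)))*(-47 - 24) + 20) = (1 + 62)*((52 + (-2 + 16*√2))*(-71) + 20) = 63*((50 + 16*√2)*(-71) + 20) = 63*((-3550 - 1136*√2) + 20) = 63*(-3530 - 1136*√2) = -222390 - 71568*√2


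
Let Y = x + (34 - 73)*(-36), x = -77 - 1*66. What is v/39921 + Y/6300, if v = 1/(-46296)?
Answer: 1321178159/6600652200 ≈ 0.20016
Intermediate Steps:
v = -1/46296 ≈ -2.1600e-5
x = -143 (x = -77 - 66 = -143)
Y = 1261 (Y = -143 + (34 - 73)*(-36) = -143 - 39*(-36) = -143 + 1404 = 1261)
v/39921 + Y/6300 = -1/46296/39921 + 1261/6300 = -1/46296*1/39921 + 1261*(1/6300) = -1/1848182616 + 1261/6300 = 1321178159/6600652200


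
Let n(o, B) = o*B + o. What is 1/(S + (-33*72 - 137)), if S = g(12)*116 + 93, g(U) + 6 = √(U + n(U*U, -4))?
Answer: -779/3840244 - 29*I*√105/1920122 ≈ -0.00020285 - 0.00015476*I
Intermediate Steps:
n(o, B) = o + B*o (n(o, B) = B*o + o = o + B*o)
g(U) = -6 + √(U - 3*U²) (g(U) = -6 + √(U + (U*U)*(1 - 4)) = -6 + √(U + U²*(-3)) = -6 + √(U - 3*U²))
S = -603 + 232*I*√105 (S = (-6 + √(12*(1 - 3*12)))*116 + 93 = (-6 + √(12*(1 - 36)))*116 + 93 = (-6 + √(12*(-35)))*116 + 93 = (-6 + √(-420))*116 + 93 = (-6 + 2*I*√105)*116 + 93 = (-696 + 232*I*√105) + 93 = -603 + 232*I*√105 ≈ -603.0 + 2377.3*I)
1/(S + (-33*72 - 137)) = 1/((-603 + 232*I*√105) + (-33*72 - 137)) = 1/((-603 + 232*I*√105) + (-2376 - 137)) = 1/((-603 + 232*I*√105) - 2513) = 1/(-3116 + 232*I*√105)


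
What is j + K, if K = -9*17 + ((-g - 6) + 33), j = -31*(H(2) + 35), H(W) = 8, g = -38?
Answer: -1421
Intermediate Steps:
j = -1333 (j = -31*(8 + 35) = -31*43 = -1333)
K = -88 (K = -9*17 + ((-1*(-38) - 6) + 33) = -153 + ((38 - 6) + 33) = -153 + (32 + 33) = -153 + 65 = -88)
j + K = -1333 - 88 = -1421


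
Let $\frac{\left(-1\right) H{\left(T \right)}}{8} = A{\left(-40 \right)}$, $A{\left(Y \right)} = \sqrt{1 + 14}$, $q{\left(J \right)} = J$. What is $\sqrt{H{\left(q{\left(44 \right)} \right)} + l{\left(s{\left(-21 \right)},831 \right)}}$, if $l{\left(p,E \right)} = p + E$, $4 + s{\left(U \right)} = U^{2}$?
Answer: $2 \sqrt{317 - 2 \sqrt{15}} \approx 35.171$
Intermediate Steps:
$s{\left(U \right)} = -4 + U^{2}$
$A{\left(Y \right)} = \sqrt{15}$
$H{\left(T \right)} = - 8 \sqrt{15}$
$l{\left(p,E \right)} = E + p$
$\sqrt{H{\left(q{\left(44 \right)} \right)} + l{\left(s{\left(-21 \right)},831 \right)}} = \sqrt{- 8 \sqrt{15} + \left(831 - \left(4 - \left(-21\right)^{2}\right)\right)} = \sqrt{- 8 \sqrt{15} + \left(831 + \left(-4 + 441\right)\right)} = \sqrt{- 8 \sqrt{15} + \left(831 + 437\right)} = \sqrt{- 8 \sqrt{15} + 1268} = \sqrt{1268 - 8 \sqrt{15}}$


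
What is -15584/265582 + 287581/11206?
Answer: 38100851419/1488055946 ≈ 25.604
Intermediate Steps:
-15584/265582 + 287581/11206 = -15584*1/265582 + 287581*(1/11206) = -7792/132791 + 287581/11206 = 38100851419/1488055946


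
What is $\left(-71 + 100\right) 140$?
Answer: $4060$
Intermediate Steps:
$\left(-71 + 100\right) 140 = 29 \cdot 140 = 4060$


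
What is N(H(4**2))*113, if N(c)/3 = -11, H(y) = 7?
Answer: -3729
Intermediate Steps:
N(c) = -33 (N(c) = 3*(-11) = -33)
N(H(4**2))*113 = -33*113 = -3729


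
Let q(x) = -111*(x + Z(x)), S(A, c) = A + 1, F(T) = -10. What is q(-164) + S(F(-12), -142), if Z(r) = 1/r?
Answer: 2984091/164 ≈ 18196.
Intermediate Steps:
S(A, c) = 1 + A
q(x) = -111*x - 111/x (q(x) = -111*(x + 1/x) = -111*x - 111/x)
q(-164) + S(F(-12), -142) = (-111*(-164) - 111/(-164)) + (1 - 10) = (18204 - 111*(-1/164)) - 9 = (18204 + 111/164) - 9 = 2985567/164 - 9 = 2984091/164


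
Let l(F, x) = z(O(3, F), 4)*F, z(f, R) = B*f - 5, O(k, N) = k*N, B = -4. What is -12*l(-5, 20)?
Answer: 3300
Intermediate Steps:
O(k, N) = N*k
z(f, R) = -5 - 4*f (z(f, R) = -4*f - 5 = -5 - 4*f)
l(F, x) = F*(-5 - 12*F) (l(F, x) = (-5 - 4*F*3)*F = (-5 - 12*F)*F = F*(-5 - 12*F))
-12*l(-5, 20) = -(-12)*(-5)*(5 + 12*(-5)) = -(-12)*(-5)*(5 - 60) = -(-12)*(-5)*(-55) = -12*(-275) = 3300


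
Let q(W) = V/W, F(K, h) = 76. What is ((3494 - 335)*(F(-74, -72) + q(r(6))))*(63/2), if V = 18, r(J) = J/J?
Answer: 9353799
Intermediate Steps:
r(J) = 1
q(W) = 18/W
((3494 - 335)*(F(-74, -72) + q(r(6))))*(63/2) = ((3494 - 335)*(76 + 18/1))*(63/2) = (3159*(76 + 18*1))*(63*(½)) = (3159*(76 + 18))*(63/2) = (3159*94)*(63/2) = 296946*(63/2) = 9353799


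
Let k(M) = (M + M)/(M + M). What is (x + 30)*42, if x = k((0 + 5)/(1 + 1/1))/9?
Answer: 3794/3 ≈ 1264.7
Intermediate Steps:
k(M) = 1 (k(M) = (2*M)/((2*M)) = (2*M)*(1/(2*M)) = 1)
x = ⅑ (x = 1/9 = 1*(⅑) = ⅑ ≈ 0.11111)
(x + 30)*42 = (⅑ + 30)*42 = (271/9)*42 = 3794/3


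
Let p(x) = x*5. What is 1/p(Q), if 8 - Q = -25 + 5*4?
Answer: 1/65 ≈ 0.015385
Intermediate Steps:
Q = 13 (Q = 8 - (-25 + 5*4) = 8 - (-25 + 20) = 8 - 1*(-5) = 8 + 5 = 13)
p(x) = 5*x
1/p(Q) = 1/(5*13) = 1/65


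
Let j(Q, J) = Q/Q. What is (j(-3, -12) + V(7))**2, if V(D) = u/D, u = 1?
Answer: 64/49 ≈ 1.3061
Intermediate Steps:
j(Q, J) = 1
V(D) = 1/D
(j(-3, -12) + V(7))**2 = (1 + 1/7)**2 = (8/7)**2 = 64/49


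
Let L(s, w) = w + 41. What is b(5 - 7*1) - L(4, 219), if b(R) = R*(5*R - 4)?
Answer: -232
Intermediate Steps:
b(R) = R*(-4 + 5*R)
L(s, w) = 41 + w
b(5 - 7*1) - L(4, 219) = (5 - 7*1)*(-4 + 5*(5 - 7*1)) - (41 + 219) = (5 - 7)*(-4 + 5*(5 - 7)) - 1*260 = -2*(-4 + 5*(-2)) - 260 = -2*(-4 - 10) - 260 = -2*(-14) - 260 = 28 - 260 = -232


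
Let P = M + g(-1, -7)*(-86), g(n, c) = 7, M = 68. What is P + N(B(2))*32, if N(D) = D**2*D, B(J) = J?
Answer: -278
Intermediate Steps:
P = -534 (P = 68 + 7*(-86) = 68 - 602 = -534)
N(D) = D**3
P + N(B(2))*32 = -534 + 2**3*32 = -534 + 8*32 = -534 + 256 = -278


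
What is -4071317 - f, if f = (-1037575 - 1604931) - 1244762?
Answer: -184049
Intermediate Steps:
f = -3887268 (f = -2642506 - 1244762 = -3887268)
-4071317 - f = -4071317 - 1*(-3887268) = -4071317 + 3887268 = -184049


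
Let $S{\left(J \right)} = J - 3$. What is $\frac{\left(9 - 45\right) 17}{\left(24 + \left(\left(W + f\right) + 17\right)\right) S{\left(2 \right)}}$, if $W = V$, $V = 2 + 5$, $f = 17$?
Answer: $\frac{612}{65} \approx 9.4154$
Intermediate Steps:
$V = 7$
$W = 7$
$S{\left(J \right)} = -3 + J$ ($S{\left(J \right)} = J - 3 = -3 + J$)
$\frac{\left(9 - 45\right) 17}{\left(24 + \left(\left(W + f\right) + 17\right)\right) S{\left(2 \right)}} = \frac{\left(9 - 45\right) 17}{\left(24 + \left(\left(7 + 17\right) + 17\right)\right) \left(-3 + 2\right)} = \frac{\left(-36\right) 17}{\left(24 + \left(24 + 17\right)\right) \left(-1\right)} = - \frac{612}{\left(24 + 41\right) \left(-1\right)} = - \frac{612}{65 \left(-1\right)} = - \frac{612}{-65} = \left(-612\right) \left(- \frac{1}{65}\right) = \frac{612}{65}$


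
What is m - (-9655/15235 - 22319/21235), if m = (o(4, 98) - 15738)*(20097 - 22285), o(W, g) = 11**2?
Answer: 2210902897848598/64703045 ≈ 3.4170e+7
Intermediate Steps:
o(W, g) = 121
m = 34169996 (m = (121 - 15738)*(20097 - 22285) = -15617*(-2188) = 34169996)
m - (-9655/15235 - 22319/21235) = 34169996 - (-9655/15235 - 22319/21235) = 34169996 - (-9655*1/15235 - 22319*1/21235) = 34169996 - (-1931/3047 - 22319/21235) = 34169996 - 1*(-109010778/64703045) = 34169996 + 109010778/64703045 = 2210902897848598/64703045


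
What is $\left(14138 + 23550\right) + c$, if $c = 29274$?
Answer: $66962$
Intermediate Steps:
$\left(14138 + 23550\right) + c = \left(14138 + 23550\right) + 29274 = 37688 + 29274 = 66962$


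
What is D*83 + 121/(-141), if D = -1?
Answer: -11824/141 ≈ -83.858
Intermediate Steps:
D*83 + 121/(-141) = -1*83 + 121/(-141) = -83 + 121*(-1/141) = -83 - 121/141 = -11824/141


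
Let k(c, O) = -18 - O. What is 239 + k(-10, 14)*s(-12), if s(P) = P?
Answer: 623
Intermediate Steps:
239 + k(-10, 14)*s(-12) = 239 + (-18 - 1*14)*(-12) = 239 + (-18 - 14)*(-12) = 239 - 32*(-12) = 239 + 384 = 623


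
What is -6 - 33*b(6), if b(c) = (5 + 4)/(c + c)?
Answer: -123/4 ≈ -30.750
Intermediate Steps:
b(c) = 9/(2*c) (b(c) = 9/((2*c)) = 9*(1/(2*c)) = 9/(2*c))
-6 - 33*b(6) = -6 - 297/(2*6) = -6 - 33*3/4 = -6 - 99/4 = -123/4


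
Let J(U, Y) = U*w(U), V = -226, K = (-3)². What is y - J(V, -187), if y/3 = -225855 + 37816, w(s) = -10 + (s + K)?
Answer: -615419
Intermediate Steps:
K = 9
w(s) = -1 + s (w(s) = -10 + (s + 9) = -10 + (9 + s) = -1 + s)
J(U, Y) = U*(-1 + U)
y = -564117 (y = 3*(-225855 + 37816) = 3*(-188039) = -564117)
y - J(V, -187) = -564117 - (-226)*(-1 - 226) = -564117 - (-226)*(-227) = -564117 - 1*51302 = -564117 - 51302 = -615419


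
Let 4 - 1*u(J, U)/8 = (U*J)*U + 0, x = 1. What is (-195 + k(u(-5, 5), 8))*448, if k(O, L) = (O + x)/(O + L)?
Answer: -5649476/65 ≈ -86915.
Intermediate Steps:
u(J, U) = 32 - 8*J*U**2 (u(J, U) = 32 - 8*((U*J)*U + 0) = 32 - 8*((J*U)*U + 0) = 32 - 8*(J*U**2 + 0) = 32 - 8*J*U**2)
k(O, L) = (1 + O)/(L + O) (k(O, L) = (O + 1)/(O + L) = (1 + O)/(L + O))
(-195 + k(u(-5, 5), 8))*448 = (-195 + (1 + (32 - 8*(-5)*5**2))/(8 + (32 - 8*(-5)*5**2)))*448 = (-195 + (1 + (32 - 8*(-5)*25))/(8 + (32 - 8*(-5)*25)))*448 = (-195 + (1 + (32 + 1000))/(8 + (32 + 1000)))*448 = (-195 + (1 + 1032)/(8 + 1032))*448 = (-195 + 1033/1040)*448 = -201767/1040*448 = -5649476/65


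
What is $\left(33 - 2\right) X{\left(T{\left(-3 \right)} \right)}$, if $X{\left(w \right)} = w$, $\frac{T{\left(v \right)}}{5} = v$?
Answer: $-465$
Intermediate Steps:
$T{\left(v \right)} = 5 v$
$\left(33 - 2\right) X{\left(T{\left(-3 \right)} \right)} = \left(33 - 2\right) 5 \left(-3\right) = 31 \left(-15\right) = -465$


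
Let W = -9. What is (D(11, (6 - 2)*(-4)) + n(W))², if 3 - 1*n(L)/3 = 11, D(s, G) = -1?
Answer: 625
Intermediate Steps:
n(L) = -24 (n(L) = 9 - 3*11 = 9 - 33 = -24)
(D(11, (6 - 2)*(-4)) + n(W))² = (-1 - 24)² = (-25)² = 625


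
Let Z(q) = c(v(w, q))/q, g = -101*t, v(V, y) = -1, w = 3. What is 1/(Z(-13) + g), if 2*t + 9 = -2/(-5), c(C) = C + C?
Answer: 130/56479 ≈ 0.0023017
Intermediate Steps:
c(C) = 2*C
t = -43/10 (t = -9/2 + (-2/(-5))/2 = -9/2 + (-2*(-⅕))/2 = -9/2 + (½)*(⅖) = -9/2 + ⅕ = -43/10 ≈ -4.3000)
g = 4343/10 (g = -101*(-43/10) = 4343/10 ≈ 434.30)
Z(q) = -2/q (Z(q) = (2*(-1))/q = -2/q)
1/(Z(-13) + g) = 1/(-2/(-13) + 4343/10) = 1/(-2*(-1/13) + 4343/10) = 1/(2/13 + 4343/10) = 1/(56479/130) = 130/56479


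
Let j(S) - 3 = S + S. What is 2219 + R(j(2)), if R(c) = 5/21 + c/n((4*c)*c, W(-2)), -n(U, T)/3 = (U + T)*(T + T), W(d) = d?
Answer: 36164753/16296 ≈ 2219.2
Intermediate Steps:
j(S) = 3 + 2*S (j(S) = 3 + (S + S) = 3 + 2*S)
n(U, T) = -6*T*(T + U) (n(U, T) = -3*(U + T)*(T + T) = -3*(T + U)*2*T = -6*T*(T + U))
R(c) = 5/21 + c/(-24 + 48*c²) (R(c) = 5/21 + c/((-6*(-2)*(-2 + (4*c)*c))) = 5*(1/21) + c/((-6*(-2)*(-2 + 4*c²))) = 5/21 + c/(-24 + 48*c²))
2219 + R(j(2)) = 2219 + (-40 + 7*(3 + 2*2) + 80*(3 + 2*2)²)/(168*(-1 + 2*(3 + 2*2)²)) = 2219 + (-40 + 7*(3 + 4) + 80*(3 + 4)²)/(168*(-1 + 2*(3 + 4)²)) = 2219 + (-40 + 7*7 + 80*7²)/(168*(-1 + 2*7²)) = 2219 + (-40 + 49 + 80*49)/(168*(-1 + 2*49)) = 2219 + (-40 + 49 + 3920)/(168*(-1 + 98)) = 2219 + (1/168)*3929/97 = 2219 + (1/168)*(1/97)*3929 = 2219 + 3929/16296 = 36164753/16296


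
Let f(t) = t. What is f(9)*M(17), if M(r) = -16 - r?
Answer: -297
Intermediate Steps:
f(9)*M(17) = 9*(-16 - 1*17) = 9*(-16 - 17) = 9*(-33) = -297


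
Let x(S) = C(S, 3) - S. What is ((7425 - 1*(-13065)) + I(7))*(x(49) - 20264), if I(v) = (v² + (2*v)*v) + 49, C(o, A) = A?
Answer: -420132660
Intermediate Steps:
I(v) = 49 + 3*v² (I(v) = (v² + 2*v²) + 49 = 3*v² + 49 = 49 + 3*v²)
x(S) = 3 - S
((7425 - 1*(-13065)) + I(7))*(x(49) - 20264) = ((7425 - 1*(-13065)) + (49 + 3*7²))*((3 - 1*49) - 20264) = ((7425 + 13065) + (49 + 3*49))*((3 - 49) - 20264) = (20490 + (49 + 147))*(-46 - 20264) = (20490 + 196)*(-20310) = 20686*(-20310) = -420132660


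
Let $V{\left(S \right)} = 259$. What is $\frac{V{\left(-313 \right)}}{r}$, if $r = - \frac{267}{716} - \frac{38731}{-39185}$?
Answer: $\frac{7266623140}{17269001} \approx 420.79$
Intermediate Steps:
$r = \frac{17269001}{28056460}$ ($r = \left(-267\right) \frac{1}{716} - - \frac{38731}{39185} = - \frac{267}{716} + \frac{38731}{39185} = \frac{17269001}{28056460} \approx 0.61551$)
$\frac{V{\left(-313 \right)}}{r} = \frac{259}{\frac{17269001}{28056460}} = 259 \cdot \frac{28056460}{17269001} = \frac{7266623140}{17269001}$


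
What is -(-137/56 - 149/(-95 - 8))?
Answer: 5767/5768 ≈ 0.99983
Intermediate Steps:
-(-137/56 - 149/(-95 - 8)) = -(-137*1/56 - 149/(-103)) = -(-137/56 - 149*(-1/103)) = -(-137/56 + 149/103) = -1*(-5767/5768) = 5767/5768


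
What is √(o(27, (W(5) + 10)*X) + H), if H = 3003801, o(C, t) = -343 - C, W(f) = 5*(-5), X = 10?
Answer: √3003431 ≈ 1733.0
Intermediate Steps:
W(f) = -25
√(o(27, (W(5) + 10)*X) + H) = √((-343 - 1*27) + 3003801) = √((-343 - 27) + 3003801) = √(-370 + 3003801) = √3003431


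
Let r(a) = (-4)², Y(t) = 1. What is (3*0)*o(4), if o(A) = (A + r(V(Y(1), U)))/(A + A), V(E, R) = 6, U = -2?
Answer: 0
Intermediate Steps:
r(a) = 16
o(A) = (16 + A)/(2*A) (o(A) = (A + 16)/(A + A) = (16 + A)/((2*A)) = (16 + A)*(1/(2*A)) = (16 + A)/(2*A))
(3*0)*o(4) = (3*0)*((½)*(16 + 4)/4) = 0*((½)*(¼)*20) = 0*(5/2) = 0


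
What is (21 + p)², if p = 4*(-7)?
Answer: 49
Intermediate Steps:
p = -28
(21 + p)² = (21 - 28)² = (-7)² = 49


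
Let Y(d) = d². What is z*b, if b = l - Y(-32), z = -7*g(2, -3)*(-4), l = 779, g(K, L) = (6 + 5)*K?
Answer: -150920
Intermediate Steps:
g(K, L) = 11*K
z = 616 (z = -77*2*(-4) = -7*22*(-4) = -154*(-4) = 616)
b = -245 (b = 779 - 1*(-32)² = 779 - 1*1024 = 779 - 1024 = -245)
z*b = 616*(-245) = -150920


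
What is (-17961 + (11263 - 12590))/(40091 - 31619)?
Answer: -2411/1059 ≈ -2.2767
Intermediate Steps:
(-17961 + (11263 - 12590))/(40091 - 31619) = (-17961 - 1327)/8472 = -19288*1/8472 = -2411/1059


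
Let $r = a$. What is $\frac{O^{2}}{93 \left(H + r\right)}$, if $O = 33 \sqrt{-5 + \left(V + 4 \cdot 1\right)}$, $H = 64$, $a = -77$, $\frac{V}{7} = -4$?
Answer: $\frac{10527}{403} \approx 26.122$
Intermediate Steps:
$V = -28$ ($V = 7 \left(-4\right) = -28$)
$r = -77$
$O = 33 i \sqrt{29}$ ($O = 33 \sqrt{-5 + \left(-28 + 4 \cdot 1\right)} = 33 \sqrt{-5 + \left(-28 + 4\right)} = 33 \sqrt{-5 - 24} = 33 \sqrt{-29} = 33 i \sqrt{29} \approx 177.71 i$)
$\frac{O^{2}}{93 \left(H + r\right)} = \frac{\left(33 i \sqrt{29}\right)^{2}}{93 \left(64 - 77\right)} = - \frac{31581}{93 \left(-13\right)} = - \frac{31581}{-1209} = \left(-31581\right) \left(- \frac{1}{1209}\right) = \frac{10527}{403}$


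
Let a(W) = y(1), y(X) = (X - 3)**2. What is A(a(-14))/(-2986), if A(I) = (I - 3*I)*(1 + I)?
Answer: 20/1493 ≈ 0.013396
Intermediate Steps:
y(X) = (-3 + X)**2
a(W) = 4 (a(W) = (-3 + 1)**2 = (-2)**2 = 4)
A(I) = -2*I*(1 + I) (A(I) = (-2*I)*(1 + I) = -2*I*(1 + I))
A(a(-14))/(-2986) = -2*4*(1 + 4)/(-2986) = -2*4*5*(-1/2986) = -40*(-1/2986) = 20/1493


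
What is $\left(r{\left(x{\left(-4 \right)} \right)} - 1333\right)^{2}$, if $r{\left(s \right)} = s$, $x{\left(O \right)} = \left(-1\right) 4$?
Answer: $1787569$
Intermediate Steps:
$x{\left(O \right)} = -4$
$\left(r{\left(x{\left(-4 \right)} \right)} - 1333\right)^{2} = \left(-4 - 1333\right)^{2} = \left(-1337\right)^{2} = 1787569$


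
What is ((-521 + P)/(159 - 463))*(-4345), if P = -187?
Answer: -769065/76 ≈ -10119.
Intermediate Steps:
((-521 + P)/(159 - 463))*(-4345) = ((-521 - 187)/(159 - 463))*(-4345) = -708/(-304)*(-4345) = -708*(-1/304)*(-4345) = (177/76)*(-4345) = -769065/76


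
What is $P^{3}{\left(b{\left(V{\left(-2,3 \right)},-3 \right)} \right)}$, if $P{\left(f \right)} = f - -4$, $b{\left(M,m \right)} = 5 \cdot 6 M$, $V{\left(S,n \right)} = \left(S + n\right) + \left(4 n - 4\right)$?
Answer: $20570824$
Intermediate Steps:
$V{\left(S,n \right)} = -4 + S + 5 n$ ($V{\left(S,n \right)} = \left(S + n\right) + \left(-4 + 4 n\right) = -4 + S + 5 n$)
$b{\left(M,m \right)} = 30 M$
$P{\left(f \right)} = 4 + f$ ($P{\left(f \right)} = f + 4 = 4 + f$)
$P^{3}{\left(b{\left(V{\left(-2,3 \right)},-3 \right)} \right)} = \left(4 + 30 \left(-4 - 2 + 5 \cdot 3\right)\right)^{3} = \left(4 + 30 \left(-4 - 2 + 15\right)\right)^{3} = \left(4 + 30 \cdot 9\right)^{3} = \left(4 + 270\right)^{3} = 274^{3} = 20570824$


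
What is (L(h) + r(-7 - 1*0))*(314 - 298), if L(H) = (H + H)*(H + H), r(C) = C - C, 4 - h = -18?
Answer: 30976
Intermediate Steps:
h = 22 (h = 4 - 1*(-18) = 4 + 18 = 22)
r(C) = 0
L(H) = 4*H² (L(H) = (2*H)*(2*H) = 4*H²)
(L(h) + r(-7 - 1*0))*(314 - 298) = (4*22² + 0)*(314 - 298) = (4*484 + 0)*16 = (1936 + 0)*16 = 1936*16 = 30976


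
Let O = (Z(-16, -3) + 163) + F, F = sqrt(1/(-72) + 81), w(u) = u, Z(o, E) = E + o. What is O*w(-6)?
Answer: -864 - 7*sqrt(238)/2 ≈ -918.00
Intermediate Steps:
F = 7*sqrt(238)/12 (F = sqrt(-1/72 + 81) = sqrt(5831/72) = 7*sqrt(238)/12 ≈ 8.9992)
O = 144 + 7*sqrt(238)/12 (O = ((-3 - 16) + 163) + 7*sqrt(238)/12 = (-19 + 163) + 7*sqrt(238)/12 = 144 + 7*sqrt(238)/12 ≈ 153.00)
O*w(-6) = (144 + 7*sqrt(238)/12)*(-6) = -864 - 7*sqrt(238)/2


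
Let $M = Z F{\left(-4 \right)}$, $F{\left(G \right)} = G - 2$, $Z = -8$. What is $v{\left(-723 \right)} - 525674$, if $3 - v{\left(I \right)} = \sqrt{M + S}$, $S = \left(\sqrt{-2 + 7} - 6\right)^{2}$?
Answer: $-525671 - \sqrt{89 - 12 \sqrt{5}} \approx -5.2568 \cdot 10^{5}$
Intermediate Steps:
$F{\left(G \right)} = -2 + G$
$M = 48$ ($M = - 8 \left(-2 - 4\right) = \left(-8\right) \left(-6\right) = 48$)
$S = \left(-6 + \sqrt{5}\right)^{2}$ ($S = \left(\sqrt{5} - 6\right)^{2} = \left(-6 + \sqrt{5}\right)^{2} \approx 14.167$)
$v{\left(I \right)} = 3 - \sqrt{48 + \left(6 - \sqrt{5}\right)^{2}}$
$v{\left(-723 \right)} - 525674 = \left(3 - \sqrt{89 - 12 \sqrt{5}}\right) - 525674 = -525671 - \sqrt{89 - 12 \sqrt{5}}$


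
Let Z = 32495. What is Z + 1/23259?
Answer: 755801206/23259 ≈ 32495.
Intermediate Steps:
Z + 1/23259 = 32495 + 1/23259 = 755801206/23259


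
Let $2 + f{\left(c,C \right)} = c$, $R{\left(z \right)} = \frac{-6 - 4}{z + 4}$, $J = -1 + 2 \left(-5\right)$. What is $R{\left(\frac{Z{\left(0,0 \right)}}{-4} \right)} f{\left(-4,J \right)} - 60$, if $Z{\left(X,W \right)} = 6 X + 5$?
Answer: $- \frac{420}{11} \approx -38.182$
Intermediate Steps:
$Z{\left(X,W \right)} = 5 + 6 X$
$J = -11$ ($J = -1 - 10 = -11$)
$R{\left(z \right)} = - \frac{10}{4 + z}$
$f{\left(c,C \right)} = -2 + c$
$R{\left(\frac{Z{\left(0,0 \right)}}{-4} \right)} f{\left(-4,J \right)} - 60 = - \frac{10}{4 + \frac{5 + 6 \cdot 0}{-4}} \left(-2 - 4\right) - 60 = - \frac{10}{4 + \left(5 + 0\right) \left(- \frac{1}{4}\right)} \left(-6\right) - 60 = - \frac{10}{4 + 5 \left(- \frac{1}{4}\right)} \left(-6\right) - 60 = - \frac{10}{4 - \frac{5}{4}} \left(-6\right) - 60 = - \frac{10}{\frac{11}{4}} \left(-6\right) - 60 = \left(-10\right) \frac{4}{11} \left(-6\right) - 60 = \left(- \frac{40}{11}\right) \left(-6\right) - 60 = \frac{240}{11} - 60 = - \frac{420}{11}$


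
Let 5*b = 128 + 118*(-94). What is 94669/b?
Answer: -473345/10964 ≈ -43.173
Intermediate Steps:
b = -10964/5 (b = (128 + 118*(-94))/5 = (128 - 11092)/5 = (1/5)*(-10964) = -10964/5 ≈ -2192.8)
94669/b = 94669/(-10964/5) = 94669*(-5/10964) = -473345/10964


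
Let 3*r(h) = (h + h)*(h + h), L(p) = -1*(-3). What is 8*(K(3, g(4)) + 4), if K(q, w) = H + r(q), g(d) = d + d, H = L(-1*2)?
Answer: 152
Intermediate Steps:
L(p) = 3
r(h) = 4*h²/3 (r(h) = ((h + h)*(h + h))/3 = ((2*h)*(2*h))/3 = (4*h²)/3 = 4*h²/3)
H = 3
g(d) = 2*d
K(q, w) = 3 + 4*q²/3
8*(K(3, g(4)) + 4) = 8*((3 + (4/3)*3²) + 4) = 8*((3 + (4/3)*9) + 4) = 8*((3 + 12) + 4) = 8*(15 + 4) = 8*19 = 152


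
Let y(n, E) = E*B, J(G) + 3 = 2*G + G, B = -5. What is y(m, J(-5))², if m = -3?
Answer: 8100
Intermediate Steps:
J(G) = -3 + 3*G (J(G) = -3 + (2*G + G) = -3 + 3*G)
y(n, E) = -5*E (y(n, E) = E*(-5) = -5*E)
y(m, J(-5))² = (-5*(-3 + 3*(-5)))² = (-5*(-3 - 15))² = (-5*(-18))² = 90² = 8100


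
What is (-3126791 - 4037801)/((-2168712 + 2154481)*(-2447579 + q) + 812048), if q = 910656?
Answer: -311504/950989707 ≈ -0.00032756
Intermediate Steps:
(-3126791 - 4037801)/((-2168712 + 2154481)*(-2447579 + q) + 812048) = (-3126791 - 4037801)/((-2168712 + 2154481)*(-2447579 + 910656) + 812048) = -7164592/(-14231*(-1536923) + 812048) = -7164592/(21871951213 + 812048) = -7164592/21872763261 = -7164592*1/21872763261 = -311504/950989707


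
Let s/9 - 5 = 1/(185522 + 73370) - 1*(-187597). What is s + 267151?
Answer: 506281169557/258892 ≈ 1.9556e+6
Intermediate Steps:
s = 437117912865/258892 (s = 45 + 9*(1/(185522 + 73370) - 1*(-187597)) = 45 + 9*(1/258892 + 187597) = 45 + 9*(48567362525/258892) = 45 + 437106262725/258892 = 437117912865/258892 ≈ 1.6884e+6)
s + 267151 = 437117912865/258892 + 267151 = 506281169557/258892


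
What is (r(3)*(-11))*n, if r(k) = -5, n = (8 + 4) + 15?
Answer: 1485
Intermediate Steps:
n = 27 (n = 12 + 15 = 27)
(r(3)*(-11))*n = -5*(-11)*27 = 55*27 = 1485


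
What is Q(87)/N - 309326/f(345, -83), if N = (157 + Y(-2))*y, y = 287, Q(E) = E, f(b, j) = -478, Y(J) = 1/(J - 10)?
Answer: 83583382639/129160619 ≈ 647.13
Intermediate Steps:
Y(J) = 1/(-10 + J)
N = 540421/12 (N = (157 + 1/(-10 - 2))*287 = (157 + 1/(-12))*287 = (157 - 1/12)*287 = (1883/12)*287 = 540421/12 ≈ 45035.)
Q(87)/N - 309326/f(345, -83) = 87/(540421/12) - 309326/(-478) = 87*(12/540421) - 309326*(-1/478) = 1044/540421 + 154663/239 = 83583382639/129160619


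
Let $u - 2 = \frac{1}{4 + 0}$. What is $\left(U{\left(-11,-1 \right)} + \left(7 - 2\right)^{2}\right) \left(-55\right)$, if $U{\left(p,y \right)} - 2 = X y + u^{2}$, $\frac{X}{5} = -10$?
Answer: $- \frac{72215}{16} \approx -4513.4$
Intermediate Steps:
$X = -50$ ($X = 5 \left(-10\right) = -50$)
$u = \frac{9}{4}$ ($u = 2 + \frac{1}{4 + 0} = 2 + \frac{1}{4} = \frac{9}{4} \approx 2.25$)
$U{\left(p,y \right)} = \frac{113}{16} - 50 y$ ($U{\left(p,y \right)} = 2 - \left(- \frac{81}{16} + 50 y\right) = \frac{113}{16} - 50 y$)
$\left(U{\left(-11,-1 \right)} + \left(7 - 2\right)^{2}\right) \left(-55\right) = \left(\left(\frac{113}{16} - -50\right) + \left(7 - 2\right)^{2}\right) \left(-55\right) = \left(\left(\frac{113}{16} + 50\right) + 5^{2}\right) \left(-55\right) = \left(\frac{913}{16} + 25\right) \left(-55\right) = \frac{1313}{16} \left(-55\right) = - \frac{72215}{16}$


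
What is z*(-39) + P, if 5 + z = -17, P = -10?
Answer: 848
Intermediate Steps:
z = -22 (z = -5 - 17 = -22)
z*(-39) + P = -22*(-39) - 10 = 858 - 10 = 848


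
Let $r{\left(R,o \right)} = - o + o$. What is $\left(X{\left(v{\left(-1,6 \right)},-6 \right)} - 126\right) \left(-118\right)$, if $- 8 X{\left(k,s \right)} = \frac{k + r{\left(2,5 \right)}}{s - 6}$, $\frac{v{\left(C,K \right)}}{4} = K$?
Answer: $\frac{29677}{2} \approx 14839.0$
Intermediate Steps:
$r{\left(R,o \right)} = 0$
$v{\left(C,K \right)} = 4 K$
$X{\left(k,s \right)} = - \frac{k}{8 \left(-6 + s\right)}$ ($X{\left(k,s \right)} = - \frac{\left(k + 0\right) \frac{1}{s - 6}}{8} = - \frac{k \frac{1}{-6 + s}}{8} = - \frac{k}{8 \left(-6 + s\right)}$)
$\left(X{\left(v{\left(-1,6 \right)},-6 \right)} - 126\right) \left(-118\right) = \left(- \frac{4 \cdot 6}{-48 + 8 \left(-6\right)} - 126\right) \left(-118\right) = \left(\left(-1\right) 24 \frac{1}{-48 - 48} - 126\right) \left(-118\right) = \left(\left(-1\right) 24 \frac{1}{-96} - 126\right) \left(-118\right) = \left(\left(-1\right) 24 \left(- \frac{1}{96}\right) - 126\right) \left(-118\right) = \left(\frac{1}{4} - 126\right) \left(-118\right) = \left(- \frac{503}{4}\right) \left(-118\right) = \frac{29677}{2}$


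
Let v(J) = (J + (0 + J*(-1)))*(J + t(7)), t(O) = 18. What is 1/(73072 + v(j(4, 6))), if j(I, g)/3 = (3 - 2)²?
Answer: 1/73072 ≈ 1.3685e-5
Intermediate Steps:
j(I, g) = 3 (j(I, g) = 3*(3 - 2)² = 3*1² = 3*1 = 3)
v(J) = 0 (v(J) = (J + (0 + J*(-1)))*(J + 18) = (J + (0 - J))*(18 + J) = (J - J)*(18 + J) = 0*(18 + J) = 0)
1/(73072 + v(j(4, 6))) = 1/(73072 + 0) = 1/73072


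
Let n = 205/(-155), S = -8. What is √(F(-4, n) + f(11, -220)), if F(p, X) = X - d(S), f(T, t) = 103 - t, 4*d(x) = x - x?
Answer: 6*√8587/31 ≈ 17.935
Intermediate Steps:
n = -41/31 (n = 205*(-1/155) = -41/31 ≈ -1.3226)
d(x) = 0 (d(x) = (x - x)/4 = (¼)*0 = 0)
F(p, X) = X (F(p, X) = X - 1*0 = X + 0 = X)
√(F(-4, n) + f(11, -220)) = √(-41/31 + (103 - 1*(-220))) = √(-41/31 + (103 + 220)) = √(-41/31 + 323) = √(9972/31) = 6*√8587/31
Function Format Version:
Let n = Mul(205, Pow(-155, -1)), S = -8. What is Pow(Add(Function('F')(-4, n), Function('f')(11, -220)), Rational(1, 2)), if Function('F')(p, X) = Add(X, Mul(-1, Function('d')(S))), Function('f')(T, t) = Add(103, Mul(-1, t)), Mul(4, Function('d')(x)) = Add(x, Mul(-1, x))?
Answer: Mul(Rational(6, 31), Pow(8587, Rational(1, 2))) ≈ 17.935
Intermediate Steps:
n = Rational(-41, 31) (n = Mul(205, Rational(-1, 155)) = Rational(-41, 31) ≈ -1.3226)
Function('d')(x) = 0 (Function('d')(x) = Mul(Rational(1, 4), Add(x, Mul(-1, x))) = Mul(Rational(1, 4), 0) = 0)
Function('F')(p, X) = X (Function('F')(p, X) = Add(X, Mul(-1, 0)) = Add(X, 0) = X)
Pow(Add(Function('F')(-4, n), Function('f')(11, -220)), Rational(1, 2)) = Pow(Add(Rational(-41, 31), Add(103, Mul(-1, -220))), Rational(1, 2)) = Pow(Add(Rational(-41, 31), Add(103, 220)), Rational(1, 2)) = Pow(Add(Rational(-41, 31), 323), Rational(1, 2)) = Pow(Rational(9972, 31), Rational(1, 2)) = Mul(Rational(6, 31), Pow(8587, Rational(1, 2)))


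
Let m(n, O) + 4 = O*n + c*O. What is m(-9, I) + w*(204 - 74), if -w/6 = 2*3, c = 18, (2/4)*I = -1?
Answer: -4702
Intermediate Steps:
I = -2 (I = 2*(-1) = -2)
m(n, O) = -4 + 18*O + O*n (m(n, O) = -4 + (O*n + 18*O) = -4 + (18*O + O*n) = -4 + 18*O + O*n)
w = -36 (w = -12*3 = -6*6 = -36)
m(-9, I) + w*(204 - 74) = (-4 + 18*(-2) - 2*(-9)) - 36*(204 - 74) = (-4 - 36 + 18) - 36*130 = -22 - 4680 = -4702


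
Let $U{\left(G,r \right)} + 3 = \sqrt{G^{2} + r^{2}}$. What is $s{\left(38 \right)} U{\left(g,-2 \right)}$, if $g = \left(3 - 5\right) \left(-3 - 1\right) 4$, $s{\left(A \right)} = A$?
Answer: $-114 + 76 \sqrt{257} \approx 1104.4$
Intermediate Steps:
$g = 32$ ($g = \left(-2\right) \left(-4\right) 4 = 8 \cdot 4 = 32$)
$U{\left(G,r \right)} = -3 + \sqrt{G^{2} + r^{2}}$
$s{\left(38 \right)} U{\left(g,-2 \right)} = 38 \left(-3 + \sqrt{32^{2} + \left(-2\right)^{2}}\right) = 38 \left(-3 + \sqrt{1024 + 4}\right) = 38 \left(-3 + \sqrt{1028}\right) = 38 \left(-3 + 2 \sqrt{257}\right) = -114 + 76 \sqrt{257}$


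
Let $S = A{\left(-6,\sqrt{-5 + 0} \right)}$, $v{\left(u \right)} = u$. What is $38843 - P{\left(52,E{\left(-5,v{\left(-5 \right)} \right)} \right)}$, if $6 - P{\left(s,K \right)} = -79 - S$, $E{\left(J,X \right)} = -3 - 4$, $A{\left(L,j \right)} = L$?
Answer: $38764$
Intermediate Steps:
$S = -6$
$E{\left(J,X \right)} = -7$ ($E{\left(J,X \right)} = -3 - 4 = -7$)
$P{\left(s,K \right)} = 79$ ($P{\left(s,K \right)} = 6 - \left(-79 - -6\right) = 6 - \left(-79 + 6\right) = 6 - -73 = 6 + 73 = 79$)
$38843 - P{\left(52,E{\left(-5,v{\left(-5 \right)} \right)} \right)} = 38843 - 79 = 38764$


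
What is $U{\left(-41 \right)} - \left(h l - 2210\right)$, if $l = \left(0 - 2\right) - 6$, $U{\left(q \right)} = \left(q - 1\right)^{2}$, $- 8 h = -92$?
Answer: $4066$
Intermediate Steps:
$h = \frac{23}{2}$ ($h = \left(- \frac{1}{8}\right) \left(-92\right) = \frac{23}{2} \approx 11.5$)
$U{\left(q \right)} = \left(-1 + q\right)^{2}$
$l = -8$ ($l = -2 - 6 = -8$)
$U{\left(-41 \right)} - \left(h l - 2210\right) = \left(-1 - 41\right)^{2} - \left(\frac{23}{2} \left(-8\right) - 2210\right) = \left(-42\right)^{2} - \left(-92 - 2210\right) = 1764 - -2302 = 1764 + 2302 = 4066$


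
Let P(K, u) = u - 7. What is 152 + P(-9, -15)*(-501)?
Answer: 11174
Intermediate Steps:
P(K, u) = -7 + u
152 + P(-9, -15)*(-501) = 152 + (-7 - 15)*(-501) = 152 - 22*(-501) = 152 + 11022 = 11174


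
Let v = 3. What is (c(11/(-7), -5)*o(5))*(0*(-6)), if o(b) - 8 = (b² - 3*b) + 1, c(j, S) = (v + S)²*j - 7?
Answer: 0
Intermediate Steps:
c(j, S) = -7 + j*(3 + S)² (c(j, S) = (3 + S)²*j - 7 = j*(3 + S)² - 7 = -7 + j*(3 + S)²)
o(b) = 9 + b² - 3*b (o(b) = 8 + ((b² - 3*b) + 1) = 8 + (1 + b² - 3*b) = 9 + b² - 3*b)
(c(11/(-7), -5)*o(5))*(0*(-6)) = ((-7 + (11/(-7))*(3 - 5)²)*(9 + 5² - 3*5))*(0*(-6)) = ((-7 + (11*(-⅐))*(-2)²)*(9 + 25 - 15))*0 = ((-7 - 11/7*4)*19)*0 = ((-7 - 44/7)*19)*0 = -93/7*19*0 = -1767/7*0 = 0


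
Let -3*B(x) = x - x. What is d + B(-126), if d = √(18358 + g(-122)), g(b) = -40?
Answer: √18318 ≈ 135.34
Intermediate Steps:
B(x) = 0 (B(x) = -(x - x)/3 = -⅓*0 = 0)
d = √18318 (d = √(18358 - 40) = √18318 ≈ 135.34)
d + B(-126) = √18318 + 0 = √18318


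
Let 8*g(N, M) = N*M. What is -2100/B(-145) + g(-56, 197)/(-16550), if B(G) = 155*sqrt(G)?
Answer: 1379/16550 + 84*I*sqrt(145)/899 ≈ 0.083323 + 1.1251*I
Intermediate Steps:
g(N, M) = M*N/8 (g(N, M) = (N*M)/8 = (M*N)/8 = M*N/8)
-2100/B(-145) + g(-56, 197)/(-16550) = -2100*(-I*sqrt(145)/22475) + ((1/8)*197*(-56))/(-16550) = -2100*(-I*sqrt(145)/22475) - 1379*(-1/16550) = -2100*(-I*sqrt(145)/22475) + 1379/16550 = -(-84)*I*sqrt(145)/899 + 1379/16550 = 84*I*sqrt(145)/899 + 1379/16550 = 1379/16550 + 84*I*sqrt(145)/899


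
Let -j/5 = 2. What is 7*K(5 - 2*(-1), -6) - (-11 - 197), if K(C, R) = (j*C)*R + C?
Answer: 3197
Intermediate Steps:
j = -10 (j = -5*2 = -10)
K(C, R) = C - 10*C*R (K(C, R) = (-10*C)*R + C = -10*C*R + C = C - 10*C*R)
7*K(5 - 2*(-1), -6) - (-11 - 197) = 7*((5 - 2*(-1))*(1 - 10*(-6))) - (-11 - 197) = 7*((5 + 2)*(1 + 60)) - 1*(-208) = 7*(7*61) + 208 = 7*427 + 208 = 2989 + 208 = 3197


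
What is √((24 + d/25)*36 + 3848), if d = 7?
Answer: 2*√29513/5 ≈ 68.717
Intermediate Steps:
√((24 + d/25)*36 + 3848) = √((24 + 7/25)*36 + 3848) = √((607/25)*36 + 3848) = √(21852/25 + 3848) = √(118052/25) = 2*√29513/5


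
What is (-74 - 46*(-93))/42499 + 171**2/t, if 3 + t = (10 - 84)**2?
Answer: 1265721751/232597027 ≈ 5.4417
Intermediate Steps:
t = 5473 (t = -3 + (10 - 84)**2 = -3 + (-74)**2 = -3 + 5476 = 5473)
(-74 - 46*(-93))/42499 + 171**2/t = (-74 - 46*(-93))/42499 + 171**2/5473 = (-74 + 4278)*(1/42499) + 29241*(1/5473) = 4204*(1/42499) + 29241/5473 = 4204/42499 + 29241/5473 = 1265721751/232597027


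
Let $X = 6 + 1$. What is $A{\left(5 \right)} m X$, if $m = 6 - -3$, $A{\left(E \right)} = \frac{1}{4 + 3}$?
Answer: $9$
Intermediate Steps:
$A{\left(E \right)} = \frac{1}{7}$
$X = 7$
$m = 9$ ($m = 6 + 3 = 9$)
$A{\left(5 \right)} m X = \frac{1}{7} \cdot 9 \cdot 7 = \frac{9}{7} \cdot 7 = 9$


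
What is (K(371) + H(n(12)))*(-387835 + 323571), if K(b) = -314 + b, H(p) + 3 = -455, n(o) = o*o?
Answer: 25769864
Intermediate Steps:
n(o) = o²
H(p) = -458 (H(p) = -3 - 455 = -458)
(K(371) + H(n(12)))*(-387835 + 323571) = ((-314 + 371) - 458)*(-387835 + 323571) = (57 - 458)*(-64264) = -401*(-64264) = 25769864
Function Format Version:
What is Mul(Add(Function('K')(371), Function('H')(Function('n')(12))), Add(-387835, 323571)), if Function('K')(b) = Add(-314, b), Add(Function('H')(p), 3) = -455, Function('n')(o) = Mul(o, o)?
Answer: 25769864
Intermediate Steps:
Function('n')(o) = Pow(o, 2)
Function('H')(p) = -458 (Function('H')(p) = Add(-3, -455) = -458)
Mul(Add(Function('K')(371), Function('H')(Function('n')(12))), Add(-387835, 323571)) = Mul(Add(Add(-314, 371), -458), Add(-387835, 323571)) = Mul(Add(57, -458), -64264) = Mul(-401, -64264) = 25769864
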